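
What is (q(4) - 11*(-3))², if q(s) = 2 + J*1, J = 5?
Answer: 1600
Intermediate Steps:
q(s) = 7 (q(s) = 2 + 5*1 = 2 + 5 = 7)
(q(4) - 11*(-3))² = (7 - 11*(-3))² = (7 + 33)² = 40² = 1600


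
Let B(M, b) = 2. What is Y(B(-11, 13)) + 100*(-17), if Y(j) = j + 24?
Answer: -1674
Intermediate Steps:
Y(j) = 24 + j
Y(B(-11, 13)) + 100*(-17) = (24 + 2) + 100*(-17) = 26 - 1700 = -1674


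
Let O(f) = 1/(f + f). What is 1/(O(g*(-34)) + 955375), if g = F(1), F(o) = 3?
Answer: 204/194896499 ≈ 1.0467e-6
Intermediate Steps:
g = 3
O(f) = 1/(2*f)
1/(O(g*(-34)) + 955375) = 1/(1/(2*((3*(-34)))) + 955375) = 1/((1/2)/(-102) + 955375) = 1/((1/2)*(-1/102) + 955375) = 1/(-1/204 + 955375) = 1/(194896499/204) = 204/194896499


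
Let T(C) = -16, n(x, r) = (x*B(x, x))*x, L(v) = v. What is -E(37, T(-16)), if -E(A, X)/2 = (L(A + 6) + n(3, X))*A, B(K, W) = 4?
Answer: 5846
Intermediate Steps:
n(x, r) = 4*x**2 (n(x, r) = (x*4)*x = (4*x)*x = 4*x**2)
E(A, X) = -2*A*(42 + A) (E(A, X) = -2*((A + 6) + 4*3**2)*A = -2*((6 + A) + 4*9)*A = -2*((6 + A) + 36)*A = -2*(42 + A)*A = -2*A*(42 + A))
-E(37, T(-16)) = -(-2)*37*(42 + 37) = -(-2)*37*79 = -1*(-5846) = 5846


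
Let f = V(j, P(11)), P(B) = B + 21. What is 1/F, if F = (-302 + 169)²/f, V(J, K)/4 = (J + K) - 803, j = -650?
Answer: -116/361 ≈ -0.32133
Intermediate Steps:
P(B) = 21 + B
V(J, K) = -3212 + 4*J + 4*K (V(J, K) = 4*((J + K) - 803) = 4*(-803 + J + K) = -3212 + 4*J + 4*K)
f = -5684 (f = -3212 + 4*(-650) + 4*(21 + 11) = -3212 - 2600 + 4*32 = -3212 - 2600 + 128 = -5684)
F = -361/116 (F = (-302 + 169)²/(-5684) = (-133)²*(-1/5684) = 17689*(-1/5684) = -361/116 ≈ -3.1121)
1/F = 1/(-361/116) = -116/361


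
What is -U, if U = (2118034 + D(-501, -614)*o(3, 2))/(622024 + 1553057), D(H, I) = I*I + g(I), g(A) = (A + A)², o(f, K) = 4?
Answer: -3219318/725027 ≈ -4.4403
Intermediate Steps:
g(A) = 4*A² (g(A) = (2*A)² = 4*A²)
D(H, I) = 5*I² (D(H, I) = I*I + 4*I² = I² + 4*I² = 5*I²)
U = 3219318/725027 (U = (2118034 + (5*(-614)²)*4)/(622024 + 1553057) = (2118034 + (5*376996)*4)/2175081 = (2118034 + 1884980*4)*(1/2175081) = (2118034 + 7539920)*(1/2175081) = 9657954*(1/2175081) = 3219318/725027 ≈ 4.4403)
-U = -1*3219318/725027 = -3219318/725027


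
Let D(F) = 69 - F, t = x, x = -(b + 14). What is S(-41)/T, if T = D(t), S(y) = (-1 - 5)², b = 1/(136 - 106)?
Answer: 1080/2491 ≈ 0.43356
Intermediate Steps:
b = 1/30 ≈ 0.033333
x = -421/30 (x = -(1/30 + 14) = -1*421/30 = -421/30 ≈ -14.033)
S(y) = 36 (S(y) = (-6)² = 36)
t = -421/30 ≈ -14.033
T = 2491/30 (T = 69 - 1*(-421/30) = 69 + 421/30 = 2491/30 ≈ 83.033)
S(-41)/T = 36/(2491/30) = 36*(30/2491) = 1080/2491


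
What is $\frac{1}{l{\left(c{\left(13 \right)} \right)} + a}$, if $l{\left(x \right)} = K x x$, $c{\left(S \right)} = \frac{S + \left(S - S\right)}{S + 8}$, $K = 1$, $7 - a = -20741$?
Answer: $\frac{441}{9150037} \approx 4.8197 \cdot 10^{-5}$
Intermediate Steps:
$a = 20748$ ($a = 7 - -20741 = 7 + 20741 = 20748$)
$c{\left(S \right)} = \frac{S}{8 + S}$ ($c{\left(S \right)} = \frac{S + 0}{8 + S} = \frac{S}{8 + S}$)
$l{\left(x \right)} = x^{2}$ ($l{\left(x \right)} = 1 x x = x x = x^{2}$)
$\frac{1}{l{\left(c{\left(13 \right)} \right)} + a} = \frac{1}{\left(\frac{13}{8 + 13}\right)^{2} + 20748} = \frac{1}{\left(\frac{13}{21}\right)^{2} + 20748} = \frac{1}{\frac{169}{441} + 20748} = \frac{1}{\frac{9150037}{441}} = \frac{441}{9150037}$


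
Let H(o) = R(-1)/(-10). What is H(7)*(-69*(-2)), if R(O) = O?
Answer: 69/5 ≈ 13.800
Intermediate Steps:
H(o) = ⅒ (H(o) = -1/(-10) = -1*(-⅒) = ⅒)
H(7)*(-69*(-2)) = (-69*(-2))/10 = (⅒)*138 = 69/5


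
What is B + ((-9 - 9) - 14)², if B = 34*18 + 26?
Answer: 1662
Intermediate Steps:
B = 638 (B = 612 + 26 = 638)
B + ((-9 - 9) - 14)² = 638 + ((-9 - 9) - 14)² = 638 + (-18 - 14)² = 638 + (-32)² = 638 + 1024 = 1662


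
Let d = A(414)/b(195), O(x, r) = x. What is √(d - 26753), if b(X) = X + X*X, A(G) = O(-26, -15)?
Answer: I*√1179807330/210 ≈ 163.56*I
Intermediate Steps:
A(G) = -26
b(X) = X + X²
d = -1/1470 (d = -26*1/(195*(1 + 195)) = -26/(195*196) = -26/38220 = -26*1/38220 = -1/1470 ≈ -0.00068027)
√(d - 26753) = √(-1/1470 - 26753) = √(-39326911/1470) = I*√1179807330/210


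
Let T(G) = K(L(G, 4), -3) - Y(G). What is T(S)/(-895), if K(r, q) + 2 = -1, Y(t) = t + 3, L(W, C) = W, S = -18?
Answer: -12/895 ≈ -0.013408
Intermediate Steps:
Y(t) = 3 + t
K(r, q) = -3 (K(r, q) = -2 - 1 = -3)
T(G) = -6 - G (T(G) = -3 - (3 + G) = -3 + (-3 - G) = -6 - G)
T(S)/(-895) = (-6 - 1*(-18))/(-895) = (-6 + 18)*(-1/895) = 12*(-1/895) = -12/895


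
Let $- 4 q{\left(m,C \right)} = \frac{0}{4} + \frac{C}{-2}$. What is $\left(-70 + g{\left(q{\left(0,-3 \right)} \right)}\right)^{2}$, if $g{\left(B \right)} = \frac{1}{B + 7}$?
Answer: $\frac{13704804}{2809} \approx 4878.9$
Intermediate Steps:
$q{\left(m,C \right)} = \frac{C}{8}$ ($q{\left(m,C \right)} = - \frac{\frac{0}{4} + \frac{C}{-2}}{4} = - \frac{0 \cdot \frac{1}{4} + C \left(- \frac{1}{2}\right)}{4} = - \frac{0 - \frac{C}{2}}{4} = - \frac{\left(- \frac{1}{2}\right) C}{4} = \frac{C}{8}$)
$g{\left(B \right)} = \frac{1}{7 + B}$
$\left(-70 + g{\left(q{\left(0,-3 \right)} \right)}\right)^{2} = \left(-70 + \frac{1}{7 + \frac{1}{8} \left(-3\right)}\right)^{2} = \left(-70 + \frac{1}{7 - \frac{3}{8}}\right)^{2} = \left(-70 + \frac{1}{\frac{53}{8}}\right)^{2} = \left(-70 + \frac{8}{53}\right)^{2} = \left(- \frac{3702}{53}\right)^{2} = \frac{13704804}{2809}$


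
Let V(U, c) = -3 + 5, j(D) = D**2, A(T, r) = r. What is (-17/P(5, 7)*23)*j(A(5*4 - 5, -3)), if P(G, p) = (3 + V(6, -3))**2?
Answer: -3519/25 ≈ -140.76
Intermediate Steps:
V(U, c) = 2
P(G, p) = 25 (P(G, p) = (3 + 2)**2 = 5**2 = 25)
(-17/P(5, 7)*23)*j(A(5*4 - 5, -3)) = (-17/25*23)*(-3)**2 = (-17*1/25*23)*9 = -17/25*23*9 = -391/25*9 = -3519/25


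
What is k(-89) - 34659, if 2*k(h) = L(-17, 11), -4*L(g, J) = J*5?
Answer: -277327/8 ≈ -34666.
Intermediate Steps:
L(g, J) = -5*J/4 (L(g, J) = -J*5/4 = -5*J/4)
k(h) = -55/8 (k(h) = (-5/4*11)/2 = (½)*(-55/4) = -55/8)
k(-89) - 34659 = -55/8 - 34659 = -277327/8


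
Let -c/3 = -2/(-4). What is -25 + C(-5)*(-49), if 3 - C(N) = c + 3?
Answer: -197/2 ≈ -98.500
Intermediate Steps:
c = -3/2 (c = -(-6)/(-4) = -(-6)*(-1)/4 = -3*½ = -3/2 ≈ -1.5000)
C(N) = 3/2 (C(N) = 3 - (-3/2 + 3) = 3 - 1*3/2 = 3 - 3/2 = 3/2)
-25 + C(-5)*(-49) = -25 + (3/2)*(-49) = -25 - 147/2 = -197/2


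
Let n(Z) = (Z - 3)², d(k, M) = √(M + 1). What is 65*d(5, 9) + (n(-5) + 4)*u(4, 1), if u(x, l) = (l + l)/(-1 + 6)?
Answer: 136/5 + 65*√10 ≈ 232.75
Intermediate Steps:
d(k, M) = √(1 + M)
n(Z) = (-3 + Z)²
u(x, l) = 2*l/5 (u(x, l) = (2*l)/5 = (2*l)*(⅕) = 2*l/5)
65*d(5, 9) + (n(-5) + 4)*u(4, 1) = 65*√(1 + 9) + ((-3 - 5)² + 4)*((⅖)*1) = 65*√10 + ((-8)² + 4)*(⅖) = 65*√10 + (64 + 4)*(⅖) = 65*√10 + 68*(⅖) = 65*√10 + 136/5 = 136/5 + 65*√10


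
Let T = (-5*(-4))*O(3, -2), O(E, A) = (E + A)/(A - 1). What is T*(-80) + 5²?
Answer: 1675/3 ≈ 558.33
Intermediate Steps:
O(E, A) = (A + E)/(-1 + A)
T = -20/3 (T = (-5*(-4))*((-2 + 3)/(-1 - 2)) = 20*(1/(-3)) = 20*(-⅓*1) = 20*(-⅓) = -20/3 ≈ -6.6667)
T*(-80) + 5² = -20/3*(-80) + 5² = 1600/3 + 25 = 1675/3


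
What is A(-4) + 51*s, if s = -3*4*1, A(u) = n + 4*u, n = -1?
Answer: -629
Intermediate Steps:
A(u) = -1 + 4*u
s = -12 (s = -12*1 = -12)
A(-4) + 51*s = (-1 + 4*(-4)) + 51*(-12) = (-1 - 16) - 612 = -17 - 612 = -629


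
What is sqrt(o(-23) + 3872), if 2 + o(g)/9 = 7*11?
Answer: sqrt(4547) ≈ 67.431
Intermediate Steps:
o(g) = 675 (o(g) = -18 + 9*(7*11) = -18 + 9*77 = -18 + 693 = 675)
sqrt(o(-23) + 3872) = sqrt(675 + 3872) = sqrt(4547)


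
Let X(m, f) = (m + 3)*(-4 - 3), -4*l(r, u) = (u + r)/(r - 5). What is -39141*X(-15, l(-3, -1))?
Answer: -3287844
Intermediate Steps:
l(r, u) = -(r + u)/(4*(-5 + r)) (l(r, u) = -(u + r)/(4*(r - 5)) = -(r + u)/(4*(-5 + r)))
X(m, f) = -21 - 7*m (X(m, f) = (3 + m)*(-7) = -21 - 7*m)
-39141*X(-15, l(-3, -1)) = -39141*(-21 - 7*(-15)) = -39141*(-21 + 105) = -39141*84 = -3287844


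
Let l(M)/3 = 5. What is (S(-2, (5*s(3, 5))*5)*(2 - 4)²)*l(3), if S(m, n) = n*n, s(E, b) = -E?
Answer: 337500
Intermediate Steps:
l(M) = 15 (l(M) = 3*5 = 15)
S(m, n) = n²
(S(-2, (5*s(3, 5))*5)*(2 - 4)²)*l(3) = (((5*(-1*3))*5)²*(2 - 4)²)*15 = (((5*(-3))*5)²*(-2)²)*15 = ((-15*5)²*4)*15 = ((-75)²*4)*15 = (5625*4)*15 = 22500*15 = 337500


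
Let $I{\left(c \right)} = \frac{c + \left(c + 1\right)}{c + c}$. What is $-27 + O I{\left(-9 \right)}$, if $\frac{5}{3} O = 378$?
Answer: $\frac{936}{5} \approx 187.2$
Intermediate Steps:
$I{\left(c \right)} = \frac{1 + 2 c}{2 c}$ ($I{\left(c \right)} = \frac{c + \left(1 + c\right)}{2 c} = \left(1 + 2 c\right) \frac{1}{2 c} = \frac{1 + 2 c}{2 c}$)
$O = \frac{1134}{5}$ ($O = \frac{3}{5} \cdot 378 = \frac{1134}{5} \approx 226.8$)
$-27 + O I{\left(-9 \right)} = -27 + \frac{1134 \frac{\frac{1}{2} - 9}{-9}}{5} = -27 + \frac{1134 \left(\left(- \frac{1}{9}\right) \left(- \frac{17}{2}\right)\right)}{5} = -27 + \frac{1134}{5} \cdot \frac{17}{18} = -27 + \frac{1071}{5} = \frac{936}{5}$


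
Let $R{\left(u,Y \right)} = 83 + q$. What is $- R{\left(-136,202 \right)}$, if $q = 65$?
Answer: $-148$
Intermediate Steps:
$R{\left(u,Y \right)} = 148$ ($R{\left(u,Y \right)} = 83 + 65 = 148$)
$- R{\left(-136,202 \right)} = \left(-1\right) 148 = -148$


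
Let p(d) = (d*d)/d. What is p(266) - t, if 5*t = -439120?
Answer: 88090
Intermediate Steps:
t = -87824 (t = (⅕)*(-439120) = -87824)
p(d) = d (p(d) = d²/d = d)
p(266) - t = 266 - 1*(-87824) = 266 + 87824 = 88090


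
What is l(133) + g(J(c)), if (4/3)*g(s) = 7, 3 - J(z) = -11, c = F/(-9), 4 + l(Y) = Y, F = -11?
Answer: 537/4 ≈ 134.25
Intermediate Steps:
l(Y) = -4 + Y
c = 11/9 (c = -11/(-9) = -11*(-⅑) = 11/9 ≈ 1.2222)
J(z) = 14 (J(z) = 3 - 1*(-11) = 3 + 11 = 14)
g(s) = 21/4 (g(s) = (¾)*7 = 21/4)
l(133) + g(J(c)) = (-4 + 133) + 21/4 = 129 + 21/4 = 537/4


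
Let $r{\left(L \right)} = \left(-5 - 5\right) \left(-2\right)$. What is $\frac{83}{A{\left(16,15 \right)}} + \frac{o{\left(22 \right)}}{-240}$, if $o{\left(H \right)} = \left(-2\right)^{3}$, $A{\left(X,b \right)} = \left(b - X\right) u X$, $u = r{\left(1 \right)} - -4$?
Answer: $- \frac{117}{640} \approx -0.18281$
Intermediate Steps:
$r{\left(L \right)} = 20$ ($r{\left(L \right)} = \left(-10\right) \left(-2\right) = 20$)
$u = 24$ ($u = 20 - -4 = 20 + 4 = 24$)
$A{\left(X,b \right)} = X \left(- 24 X + 24 b\right)$ ($A{\left(X,b \right)} = \left(b - X\right) 24 X = \left(- 24 X + 24 b\right) X = X \left(- 24 X + 24 b\right)$)
$o{\left(H \right)} = -8$
$\frac{83}{A{\left(16,15 \right)}} + \frac{o{\left(22 \right)}}{-240} = \frac{83}{24 \cdot 16 \left(15 - 16\right)} - \frac{8}{-240} = \frac{83}{24 \cdot 16 \left(15 - 16\right)} - - \frac{1}{30} = \frac{83}{24 \cdot 16 \left(-1\right)} + \frac{1}{30} = \frac{83}{-384} + \frac{1}{30} = 83 \left(- \frac{1}{384}\right) + \frac{1}{30} = - \frac{83}{384} + \frac{1}{30} = - \frac{117}{640}$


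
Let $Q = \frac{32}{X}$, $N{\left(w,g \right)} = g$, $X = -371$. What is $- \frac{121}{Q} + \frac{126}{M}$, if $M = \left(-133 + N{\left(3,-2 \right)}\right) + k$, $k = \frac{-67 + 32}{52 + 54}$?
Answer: $\frac{643534003}{459040} \approx 1401.9$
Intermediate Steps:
$k = - \frac{35}{106} \approx -0.33019$
$Q = - \frac{32}{371}$ ($Q = \frac{32}{-371} = 32 \left(- \frac{1}{371}\right) = - \frac{32}{371} \approx -0.086253$)
$M = - \frac{14345}{106}$ ($M = \left(-133 - 2\right) - \frac{35}{106} = -135 - \frac{35}{106} = - \frac{14345}{106} \approx -135.33$)
$- \frac{121}{Q} + \frac{126}{M} = - \frac{121}{- \frac{32}{371}} + \frac{126}{- \frac{14345}{106}} = \left(-121\right) \left(- \frac{371}{32}\right) + 126 \left(- \frac{106}{14345}\right) = \frac{44891}{32} - \frac{13356}{14345} = \frac{643534003}{459040}$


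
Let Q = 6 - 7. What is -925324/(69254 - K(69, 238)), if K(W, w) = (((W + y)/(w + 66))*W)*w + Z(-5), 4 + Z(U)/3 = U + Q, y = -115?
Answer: -70324624/5454437 ≈ -12.893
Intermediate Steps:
Q = -1
Z(U) = -15 + 3*U (Z(U) = -12 + 3*(U - 1) = -12 + 3*(-1 + U) = -12 + (-3 + 3*U) = -15 + 3*U)
K(W, w) = -30 + W*w*(-115 + W)/(66 + w) (K(W, w) = (((W - 115)/(w + 66))*W)*w + (-15 + 3*(-5)) = (((-115 + W)/(66 + w))*W)*w + (-15 - 15) = (((-115 + W)/(66 + w))*W)*w - 30 = (W*(-115 + W)/(66 + w))*w - 30 = W*w*(-115 + W)/(66 + w) - 30 = -30 + W*w*(-115 + W)/(66 + w))
-925324/(69254 - K(69, 238)) = -925324/(69254 - (-1980 - 30*238 + 238*69**2 - 115*69*238)/(66 + 238)) = -925324/(69254 - (-1980 - 7140 + 238*4761 - 1888530)/304) = -925324/(69254 - (-1980 - 7140 + 1133118 - 1888530)/304) = -925324/(69254 - (-764532)/304) = -925324/(69254 - 1*(-191133/76)) = -925324/(69254 + 191133/76) = -925324/5454437/76 = -925324*76/5454437 = -70324624/5454437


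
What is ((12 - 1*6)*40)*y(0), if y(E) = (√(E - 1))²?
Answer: -240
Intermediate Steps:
y(E) = -1 + E (y(E) = (√(-1 + E))² = -1 + E)
((12 - 1*6)*40)*y(0) = ((12 - 1*6)*40)*(-1 + 0) = ((12 - 6)*40)*(-1) = (6*40)*(-1) = 240*(-1) = -240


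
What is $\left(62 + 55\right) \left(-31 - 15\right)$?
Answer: $-5382$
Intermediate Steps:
$\left(62 + 55\right) \left(-31 - 15\right) = 117 \left(-46\right) = -5382$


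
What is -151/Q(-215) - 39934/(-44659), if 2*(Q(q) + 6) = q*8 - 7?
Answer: 2241412/2098973 ≈ 1.0679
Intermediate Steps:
Q(q) = -19/2 + 4*q (Q(q) = -6 + (q*8 - 7)/2 = -6 + (8*q - 7)/2 = -6 + (-7 + 8*q)/2 = -6 + (-7/2 + 4*q) = -19/2 + 4*q)
-151/Q(-215) - 39934/(-44659) = -151/(-19/2 + 4*(-215)) - 39934/(-44659) = -151/(-19/2 - 860) - 39934*(-1/44659) = -151/(-1739/2) + 39934/44659 = -151*(-2/1739) + 39934/44659 = 302/1739 + 39934/44659 = 2241412/2098973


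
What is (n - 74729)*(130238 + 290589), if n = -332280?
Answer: -171280376443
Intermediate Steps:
(n - 74729)*(130238 + 290589) = (-332280 - 74729)*(130238 + 290589) = -407009*420827 = -171280376443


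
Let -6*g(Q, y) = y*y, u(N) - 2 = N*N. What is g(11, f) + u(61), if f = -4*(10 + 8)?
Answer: 2859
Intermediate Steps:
f = -72 (f = -4*18 = -72)
u(N) = 2 + N² (u(N) = 2 + N*N = 2 + N²)
g(Q, y) = -y²/6 (g(Q, y) = -y*y/6 = -y²/6)
g(11, f) + u(61) = -⅙*(-72)² + (2 + 61²) = -⅙*5184 + (2 + 3721) = -864 + 3723 = 2859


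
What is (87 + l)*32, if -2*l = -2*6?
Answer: 2976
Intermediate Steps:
l = 6 (l = -(-1)*6 = -½*(-12) = 6)
(87 + l)*32 = (87 + 6)*32 = 93*32 = 2976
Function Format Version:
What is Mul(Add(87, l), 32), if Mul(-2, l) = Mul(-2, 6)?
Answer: 2976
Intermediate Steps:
l = 6 (l = Mul(Rational(-1, 2), Mul(-2, 6)) = Mul(Rational(-1, 2), -12) = 6)
Mul(Add(87, l), 32) = Mul(Add(87, 6), 32) = Mul(93, 32) = 2976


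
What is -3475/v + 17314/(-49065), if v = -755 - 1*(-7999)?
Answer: -295923491/355426860 ≈ -0.83259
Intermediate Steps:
v = 7244 (v = -755 + 7999 = 7244)
-3475/v + 17314/(-49065) = -3475/7244 + 17314/(-49065) = -3475*1/7244 + 17314*(-1/49065) = -3475/7244 - 17314/49065 = -295923491/355426860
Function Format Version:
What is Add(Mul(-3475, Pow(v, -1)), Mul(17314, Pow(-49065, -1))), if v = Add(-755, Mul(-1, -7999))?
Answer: Rational(-295923491, 355426860) ≈ -0.83259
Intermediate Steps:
v = 7244 (v = Add(-755, 7999) = 7244)
Add(Mul(-3475, Pow(v, -1)), Mul(17314, Pow(-49065, -1))) = Add(Mul(-3475, Pow(7244, -1)), Mul(17314, Pow(-49065, -1))) = Add(Mul(-3475, Rational(1, 7244)), Mul(17314, Rational(-1, 49065))) = Add(Rational(-3475, 7244), Rational(-17314, 49065)) = Rational(-295923491, 355426860)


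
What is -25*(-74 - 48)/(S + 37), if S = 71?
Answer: 1525/54 ≈ 28.241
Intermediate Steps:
-25*(-74 - 48)/(S + 37) = -25*(-74 - 48)/(71 + 37) = -(-3050)/108 = -25*(-61/54) = 1525/54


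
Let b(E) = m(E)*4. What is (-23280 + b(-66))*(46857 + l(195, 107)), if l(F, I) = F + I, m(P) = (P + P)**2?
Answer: 2188932144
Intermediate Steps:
m(P) = 4*P**2 (m(P) = (2*P)**2 = 4*P**2)
b(E) = 16*E**2 (b(E) = (4*E**2)*4 = 16*E**2)
(-23280 + b(-66))*(46857 + l(195, 107)) = (-23280 + 16*(-66)**2)*(46857 + (195 + 107)) = (-23280 + 16*4356)*(46857 + 302) = (-23280 + 69696)*47159 = 46416*47159 = 2188932144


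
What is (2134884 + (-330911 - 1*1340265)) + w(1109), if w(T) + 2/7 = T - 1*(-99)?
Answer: 3254410/7 ≈ 4.6492e+5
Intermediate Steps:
w(T) = 691/7 + T (w(T) = -2/7 + (T - 1*(-99)) = -2/7 + (T + 99) = -2/7 + (99 + T) = 691/7 + T)
(2134884 + (-330911 - 1*1340265)) + w(1109) = (2134884 + (-330911 - 1*1340265)) + (691/7 + 1109) = (2134884 + (-330911 - 1340265)) + 8454/7 = (2134884 - 1671176) + 8454/7 = 463708 + 8454/7 = 3254410/7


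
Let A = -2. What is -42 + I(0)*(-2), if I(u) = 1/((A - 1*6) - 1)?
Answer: -376/9 ≈ -41.778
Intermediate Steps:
I(u) = -⅑ (I(u) = 1/((-2 - 1*6) - 1) = 1/((-2 - 6) - 1) = 1/(-8 - 1) = 1/(-9) = -⅑)
-42 + I(0)*(-2) = -42 - ⅑*(-2) = -42 + 2/9 = -376/9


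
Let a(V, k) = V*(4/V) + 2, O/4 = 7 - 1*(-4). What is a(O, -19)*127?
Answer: 762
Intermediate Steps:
O = 44 (O = 4*(7 - 1*(-4)) = 4*(7 + 4) = 4*11 = 44)
a(V, k) = 6 (a(V, k) = 4 + 2 = 6)
a(O, -19)*127 = 6*127 = 762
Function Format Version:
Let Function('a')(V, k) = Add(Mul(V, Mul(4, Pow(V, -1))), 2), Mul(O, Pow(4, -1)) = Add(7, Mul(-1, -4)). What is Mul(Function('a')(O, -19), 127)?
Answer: 762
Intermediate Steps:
O = 44 (O = Mul(4, Add(7, Mul(-1, -4))) = Mul(4, Add(7, 4)) = Mul(4, 11) = 44)
Function('a')(V, k) = 6 (Function('a')(V, k) = Add(4, 2) = 6)
Mul(Function('a')(O, -19), 127) = Mul(6, 127) = 762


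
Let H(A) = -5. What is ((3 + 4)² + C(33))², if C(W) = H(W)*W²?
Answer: 29116816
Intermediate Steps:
C(W) = -5*W²
((3 + 4)² + C(33))² = ((3 + 4)² - 5*33²)² = (7² - 5*1089)² = (49 - 5445)² = (-5396)² = 29116816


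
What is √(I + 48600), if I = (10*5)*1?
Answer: 5*√1946 ≈ 220.57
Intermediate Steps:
I = 50 (I = 50*1 = 50)
√(I + 48600) = √(50 + 48600) = √48650 = 5*√1946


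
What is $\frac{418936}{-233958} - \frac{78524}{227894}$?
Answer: $- \frac{28461079694}{13329406113} \approx -2.1352$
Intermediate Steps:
$\frac{418936}{-233958} - \frac{78524}{227894} = 418936 \left(- \frac{1}{233958}\right) - \frac{39262}{113947} = - \frac{209468}{116979} - \frac{39262}{113947} = - \frac{28461079694}{13329406113}$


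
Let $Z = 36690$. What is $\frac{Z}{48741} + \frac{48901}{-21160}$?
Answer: $- \frac{535707747}{343786520} \approx -1.5583$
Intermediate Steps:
$\frac{Z}{48741} + \frac{48901}{-21160} = \frac{36690}{48741} + \frac{48901}{-21160} = 36690 \cdot \frac{1}{48741} + 48901 \left(- \frac{1}{21160}\right) = \frac{12230}{16247} - \frac{48901}{21160} = - \frac{535707747}{343786520}$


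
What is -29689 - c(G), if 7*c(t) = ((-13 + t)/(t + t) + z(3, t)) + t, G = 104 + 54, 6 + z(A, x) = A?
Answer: -65721193/2212 ≈ -29711.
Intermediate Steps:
z(A, x) = -6 + A
G = 158
c(t) = -3/7 + t/7 + (-13 + t)/(14*t) (c(t) = (((-13 + t)/(t + t) + (-6 + 3)) + t)/7 = (((-13 + t)/((2*t)) - 3) + t)/7 = (((-13 + t)*(1/(2*t)) - 3) + t)/7 = (((-13 + t)/(2*t) - 3) + t)/7 = ((-3 + (-13 + t)/(2*t)) + t)/7 = (-3 + t + (-13 + t)/(2*t))/7 = -3/7 + t/7 + (-13 + t)/(14*t))
-29689 - c(G) = -29689 - (-13 + 158*(-5 + 2*158))/(14*158) = -29689 - (-13 + 158*(-5 + 316))/(14*158) = -29689 - (-13 + 158*311)/(14*158) = -29689 - (-13 + 49138)/(14*158) = -29689 - 49125/(14*158) = -29689 - 1*49125/2212 = -29689 - 49125/2212 = -65721193/2212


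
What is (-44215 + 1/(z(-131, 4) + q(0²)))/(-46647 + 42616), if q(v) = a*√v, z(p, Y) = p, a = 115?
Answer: 5792166/528061 ≈ 10.969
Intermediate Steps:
q(v) = 115*√v
(-44215 + 1/(z(-131, 4) + q(0²)))/(-46647 + 42616) = (-44215 + 1/(-131 + 115*√(0²)))/(-46647 + 42616) = (-44215 + 1/(-131 + 115*√0))/(-4031) = (-44215 + 1/(-131 + 115*0))*(-1/4031) = (-44215 + 1/(-131 + 0))*(-1/4031) = (-44215 + 1/(-131))*(-1/4031) = (-44215 - 1/131)*(-1/4031) = -5792166/131*(-1/4031) = 5792166/528061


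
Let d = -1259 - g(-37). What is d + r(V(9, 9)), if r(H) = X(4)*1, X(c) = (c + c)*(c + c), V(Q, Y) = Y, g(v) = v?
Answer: -1158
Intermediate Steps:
X(c) = 4*c² (X(c) = (2*c)*(2*c) = 4*c²)
d = -1222 (d = -1259 - 1*(-37) = -1259 + 37 = -1222)
r(H) = 64 (r(H) = (4*4²)*1 = (4*16)*1 = 64*1 = 64)
d + r(V(9, 9)) = -1222 + 64 = -1158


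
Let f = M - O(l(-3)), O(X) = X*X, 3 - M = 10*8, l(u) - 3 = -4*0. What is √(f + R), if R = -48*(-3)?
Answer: √58 ≈ 7.6158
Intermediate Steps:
l(u) = 3 (l(u) = 3 - 4*0 = 3 + 0 = 3)
M = -77 (M = 3 - 10*8 = 3 - 1*80 = 3 - 80 = -77)
O(X) = X²
f = -86 (f = -77 - 1*3² = -77 - 1*9 = -77 - 9 = -86)
R = 144
√(f + R) = √(-86 + 144) = √58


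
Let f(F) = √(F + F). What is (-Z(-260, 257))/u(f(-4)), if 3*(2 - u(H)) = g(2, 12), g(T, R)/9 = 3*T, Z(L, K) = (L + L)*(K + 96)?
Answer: -22945/2 ≈ -11473.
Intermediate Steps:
Z(L, K) = 2*L*(96 + K) (Z(L, K) = (2*L)*(96 + K) = 2*L*(96 + K))
f(F) = √2*√F (f(F) = √(2*F) = √2*√F)
g(T, R) = 27*T (g(T, R) = 9*(3*T) = 27*T)
u(H) = -16 (u(H) = 2 - 9*2 = 2 - ⅓*54 = 2 - 18 = -16)
(-Z(-260, 257))/u(f(-4)) = -2*(-260)*(96 + 257)/(-16) = -2*(-260)*353*(-1/16) = -1*(-183560)*(-1/16) = 183560*(-1/16) = -22945/2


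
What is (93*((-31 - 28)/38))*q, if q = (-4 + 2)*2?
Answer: 10974/19 ≈ 577.58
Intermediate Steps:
q = -4 (q = -2*2 = -4)
(93*((-31 - 28)/38))*q = (93*((-31 - 28)/38))*(-4) = (93*(-59*1/38))*(-4) = (93*(-59/38))*(-4) = -5487/38*(-4) = 10974/19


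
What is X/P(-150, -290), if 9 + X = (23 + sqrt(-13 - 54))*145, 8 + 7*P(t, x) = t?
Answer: -11641/79 - 1015*I*sqrt(67)/158 ≈ -147.35 - 52.583*I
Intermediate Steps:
P(t, x) = -8/7 + t/7
X = 3326 + 145*I*sqrt(67) (X = -9 + (23 + sqrt(-13 - 54))*145 = -9 + (23 + sqrt(-67))*145 = -9 + (23 + I*sqrt(67))*145 = -9 + (3335 + 145*I*sqrt(67)) = 3326 + 145*I*sqrt(67) ≈ 3326.0 + 1186.9*I)
X/P(-150, -290) = (3326 + 145*I*sqrt(67))/(-8/7 + (1/7)*(-150)) = (3326 + 145*I*sqrt(67))/(-8/7 - 150/7) = (3326 + 145*I*sqrt(67))/(-158/7) = (3326 + 145*I*sqrt(67))*(-7/158) = -11641/79 - 1015*I*sqrt(67)/158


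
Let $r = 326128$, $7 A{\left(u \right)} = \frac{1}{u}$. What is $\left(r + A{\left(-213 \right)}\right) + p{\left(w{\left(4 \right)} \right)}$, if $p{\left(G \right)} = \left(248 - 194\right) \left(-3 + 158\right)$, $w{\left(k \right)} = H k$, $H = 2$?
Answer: $\frac{498736517}{1491} \approx 3.345 \cdot 10^{5}$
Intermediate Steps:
$A{\left(u \right)} = \frac{1}{7 u}$
$w{\left(k \right)} = 2 k$
$p{\left(G \right)} = 8370$ ($p{\left(G \right)} = 54 \cdot 155 = 8370$)
$\left(r + A{\left(-213 \right)}\right) + p{\left(w{\left(4 \right)} \right)} = \left(326128 + \frac{1}{7 \left(-213\right)}\right) + 8370 = \left(326128 + \frac{1}{7} \left(- \frac{1}{213}\right)\right) + 8370 = \left(326128 - \frac{1}{1491}\right) + 8370 = \frac{486256847}{1491} + 8370 = \frac{498736517}{1491}$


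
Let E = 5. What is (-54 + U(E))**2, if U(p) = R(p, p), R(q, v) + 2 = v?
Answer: 2601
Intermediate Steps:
R(q, v) = -2 + v
U(p) = -2 + p
(-54 + U(E))**2 = (-54 + (-2 + 5))**2 = (-54 + 3)**2 = (-51)**2 = 2601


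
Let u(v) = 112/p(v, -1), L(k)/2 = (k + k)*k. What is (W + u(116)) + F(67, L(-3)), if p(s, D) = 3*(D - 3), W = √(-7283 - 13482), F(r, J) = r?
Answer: 173/3 + I*√20765 ≈ 57.667 + 144.1*I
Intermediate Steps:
L(k) = 4*k² (L(k) = 2*((k + k)*k) = 2*((2*k)*k) = 2*(2*k²) = 4*k²)
W = I*√20765 (W = √(-20765) = I*√20765 ≈ 144.1*I)
p(s, D) = -9 + 3*D (p(s, D) = 3*(-3 + D) = -9 + 3*D)
u(v) = -28/3 (u(v) = 112/(-9 + 3*(-1)) = 112/(-9 - 3) = 112/(-12) = 112*(-1/12) = -28/3)
(W + u(116)) + F(67, L(-3)) = (I*√20765 - 28/3) + 67 = (-28/3 + I*√20765) + 67 = 173/3 + I*√20765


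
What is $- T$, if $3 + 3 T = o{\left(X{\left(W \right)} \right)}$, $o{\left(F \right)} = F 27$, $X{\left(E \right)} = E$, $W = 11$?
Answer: $-98$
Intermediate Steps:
$o{\left(F \right)} = 27 F$
$T = 98$ ($T = -1 + \frac{27 \cdot 11}{3} = -1 + \frac{1}{3} \cdot 297 = -1 + 99 = 98$)
$- T = \left(-1\right) 98 = -98$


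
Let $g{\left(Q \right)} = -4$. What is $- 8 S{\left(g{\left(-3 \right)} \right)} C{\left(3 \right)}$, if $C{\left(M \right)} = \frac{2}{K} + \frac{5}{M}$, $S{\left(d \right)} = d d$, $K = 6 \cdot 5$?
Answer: $- \frac{3328}{15} \approx -221.87$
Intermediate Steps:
$K = 30$
$S{\left(d \right)} = d^{2}$
$C{\left(M \right)} = \frac{1}{15} + \frac{5}{M}$ ($C{\left(M \right)} = \frac{2}{30} + \frac{5}{M} = 2 \cdot \frac{1}{30} + \frac{5}{M} = \frac{1}{15} + \frac{5}{M}$)
$- 8 S{\left(g{\left(-3 \right)} \right)} C{\left(3 \right)} = - 8 \left(-4\right)^{2} \frac{75 + 3}{15 \cdot 3} = \left(-8\right) 16 \cdot \frac{1}{15} \cdot \frac{1}{3} \cdot 78 = \left(-128\right) \frac{26}{15} = - \frac{3328}{15}$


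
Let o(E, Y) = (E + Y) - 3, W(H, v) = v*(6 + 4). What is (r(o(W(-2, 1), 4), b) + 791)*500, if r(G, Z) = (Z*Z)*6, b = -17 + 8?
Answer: 638500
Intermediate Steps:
W(H, v) = 10*v (W(H, v) = v*10 = 10*v)
o(E, Y) = -3 + E + Y
b = -9
r(G, Z) = 6*Z**2 (r(G, Z) = Z**2*6 = 6*Z**2)
(r(o(W(-2, 1), 4), b) + 791)*500 = (6*(-9)**2 + 791)*500 = (6*81 + 791)*500 = (486 + 791)*500 = 1277*500 = 638500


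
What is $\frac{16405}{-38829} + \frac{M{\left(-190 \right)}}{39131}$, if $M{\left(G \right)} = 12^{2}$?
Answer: $- \frac{636352679}{1519417599} \approx -0.41881$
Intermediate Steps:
$M{\left(G \right)} = 144$
$\frac{16405}{-38829} + \frac{M{\left(-190 \right)}}{39131} = \frac{16405}{-38829} + \frac{144}{39131} = 16405 \left(- \frac{1}{38829}\right) + 144 \cdot \frac{1}{39131} = - \frac{16405}{38829} + \frac{144}{39131} = - \frac{636352679}{1519417599}$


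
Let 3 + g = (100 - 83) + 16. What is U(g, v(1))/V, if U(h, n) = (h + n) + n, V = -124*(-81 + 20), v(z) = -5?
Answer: 5/1891 ≈ 0.0026441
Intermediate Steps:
g = 30 (g = -3 + ((100 - 83) + 16) = -3 + (17 + 16) = -3 + 33 = 30)
V = 7564 (V = -124*(-61) = 7564)
U(h, n) = h + 2*n
U(g, v(1))/V = (30 + 2*(-5))/7564 = (30 - 10)*(1/7564) = 20*(1/7564) = 5/1891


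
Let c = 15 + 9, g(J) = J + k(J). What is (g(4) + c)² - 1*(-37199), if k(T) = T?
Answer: 38223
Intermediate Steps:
g(J) = 2*J (g(J) = J + J = 2*J)
c = 24
(g(4) + c)² - 1*(-37199) = (2*4 + 24)² - 1*(-37199) = (8 + 24)² + 37199 = 32² + 37199 = 1024 + 37199 = 38223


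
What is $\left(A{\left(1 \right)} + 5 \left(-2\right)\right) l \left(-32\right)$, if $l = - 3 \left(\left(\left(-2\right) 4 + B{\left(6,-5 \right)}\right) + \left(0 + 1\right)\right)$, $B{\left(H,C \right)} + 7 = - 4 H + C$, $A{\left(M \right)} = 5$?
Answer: $20640$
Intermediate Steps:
$B{\left(H,C \right)} = -7 + C - 4 H$ ($B{\left(H,C \right)} = -7 + \left(- 4 H + C\right) = -7 + \left(C - 4 H\right) = -7 + C - 4 H$)
$l = 129$ ($l = - 3 \left(\left(\left(-2\right) 4 - 36\right) + \left(0 + 1\right)\right) = - 3 \left(\left(-8 - 36\right) + 1\right) = - 3 \left(-44 + 1\right) = \left(-3\right) \left(-43\right) = 129$)
$\left(A{\left(1 \right)} + 5 \left(-2\right)\right) l \left(-32\right) = \left(5 + 5 \left(-2\right)\right) 129 \left(-32\right) = \left(5 - 10\right) 129 \left(-32\right) = \left(-5\right) 129 \left(-32\right) = \left(-645\right) \left(-32\right) = 20640$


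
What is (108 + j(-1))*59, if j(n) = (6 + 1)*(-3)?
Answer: 5133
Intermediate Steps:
j(n) = -21 (j(n) = 7*(-3) = -21)
(108 + j(-1))*59 = (108 - 21)*59 = 87*59 = 5133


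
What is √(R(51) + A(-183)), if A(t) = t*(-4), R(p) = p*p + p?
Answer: 6*√94 ≈ 58.172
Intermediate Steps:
R(p) = p + p² (R(p) = p² + p = p + p²)
A(t) = -4*t
√(R(51) + A(-183)) = √(51*(1 + 51) - 4*(-183)) = √(51*52 + 732) = √(2652 + 732) = √3384 = 6*√94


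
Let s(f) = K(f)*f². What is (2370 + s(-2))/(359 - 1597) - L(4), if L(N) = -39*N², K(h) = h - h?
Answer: 385071/619 ≈ 622.09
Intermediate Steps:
K(h) = 0
s(f) = 0 (s(f) = 0*f² = 0)
(2370 + s(-2))/(359 - 1597) - L(4) = (2370 + 0)/(359 - 1597) - (-39)*4² = 2370/(-1238) - (-39)*16 = 2370*(-1/1238) - 1*(-624) = -1185/619 + 624 = 385071/619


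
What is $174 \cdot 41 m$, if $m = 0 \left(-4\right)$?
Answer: $0$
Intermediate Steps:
$m = 0$
$174 \cdot 41 m = 174 \cdot 41 \cdot 0 = 174 \cdot 0 = 0$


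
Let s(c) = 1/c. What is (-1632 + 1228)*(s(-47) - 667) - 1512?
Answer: 12594336/47 ≈ 2.6796e+5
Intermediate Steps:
(-1632 + 1228)*(s(-47) - 667) - 1512 = (-1632 + 1228)*(1/(-47) - 667) - 1512 = -404*(-1/47 - 667) - 1512 = -404*(-31350/47) - 1512 = 12665400/47 - 1512 = 12594336/47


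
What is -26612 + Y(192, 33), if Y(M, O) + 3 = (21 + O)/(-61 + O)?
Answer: -372637/14 ≈ -26617.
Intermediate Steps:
Y(M, O) = -3 + (21 + O)/(-61 + O)
-26612 + Y(192, 33) = -26612 + 2*(102 - 1*33)/(-61 + 33) = -26612 + 2*(102 - 33)/(-28) = -26612 + 2*(-1/28)*69 = -26612 - 69/14 = -372637/14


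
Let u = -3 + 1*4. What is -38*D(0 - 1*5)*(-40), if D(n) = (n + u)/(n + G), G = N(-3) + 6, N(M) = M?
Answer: 3040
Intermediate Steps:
u = 1 (u = -3 + 4 = 1)
G = 3 (G = -3 + 6 = 3)
D(n) = (1 + n)/(3 + n) (D(n) = (n + 1)/(n + 3) = (1 + n)/(3 + n))
-38*D(0 - 1*5)*(-40) = -38*(1 + (0 - 1*5))/(3 + (0 - 1*5))*(-40) = -38*(1 + (0 - 5))/(3 + (0 - 5))*(-40) = -38*(1 - 5)/(3 - 5)*(-40) = -38*(-4)/(-2)*(-40) = -(-19)*(-4)*(-40) = -38*2*(-40) = -76*(-40) = 3040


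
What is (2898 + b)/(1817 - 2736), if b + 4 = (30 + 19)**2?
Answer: -5295/919 ≈ -5.7617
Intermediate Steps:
b = 2397 (b = -4 + (30 + 19)**2 = -4 + 49**2 = -4 + 2401 = 2397)
(2898 + b)/(1817 - 2736) = (2898 + 2397)/(1817 - 2736) = 5295/(-919) = 5295*(-1/919) = -5295/919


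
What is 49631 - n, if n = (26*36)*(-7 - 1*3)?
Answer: 58991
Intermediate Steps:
n = -9360 (n = 936*(-7 - 3) = 936*(-10) = -9360)
49631 - n = 49631 - 1*(-9360) = 49631 + 9360 = 58991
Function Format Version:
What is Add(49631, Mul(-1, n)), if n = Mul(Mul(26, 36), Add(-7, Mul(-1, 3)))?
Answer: 58991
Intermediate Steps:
n = -9360 (n = Mul(936, Add(-7, -3)) = Mul(936, -10) = -9360)
Add(49631, Mul(-1, n)) = Add(49631, Mul(-1, -9360)) = Add(49631, 9360) = 58991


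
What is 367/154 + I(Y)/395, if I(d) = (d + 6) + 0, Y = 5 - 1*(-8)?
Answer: 147891/60830 ≈ 2.4312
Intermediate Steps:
Y = 13 (Y = 5 + 8 = 13)
I(d) = 6 + d (I(d) = (6 + d) + 0 = 6 + d)
367/154 + I(Y)/395 = 367/154 + (6 + 13)/395 = 367*(1/154) + 19*(1/395) = 367/154 + 19/395 = 147891/60830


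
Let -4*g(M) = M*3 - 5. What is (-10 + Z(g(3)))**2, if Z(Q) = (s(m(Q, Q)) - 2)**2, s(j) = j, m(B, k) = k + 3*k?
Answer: 676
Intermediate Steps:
m(B, k) = 4*k
g(M) = 5/4 - 3*M/4 (g(M) = -(M*3 - 5)/4 = -(3*M - 5)/4 = -(-5 + 3*M)/4 = 5/4 - 3*M/4)
Z(Q) = (-2 + 4*Q)**2 (Z(Q) = (4*Q - 2)**2 = (-2 + 4*Q)**2)
(-10 + Z(g(3)))**2 = (-10 + 4*(-1 + 2*(5/4 - 3/4*3))**2)**2 = (-10 + 4*(-1 + 2*(5/4 - 9/4))**2)**2 = (-10 + 4*(-1 + 2*(-1))**2)**2 = (-10 + 4*(-1 - 2)**2)**2 = (-10 + 4*(-3)**2)**2 = (-10 + 4*9)**2 = (-10 + 36)**2 = 26**2 = 676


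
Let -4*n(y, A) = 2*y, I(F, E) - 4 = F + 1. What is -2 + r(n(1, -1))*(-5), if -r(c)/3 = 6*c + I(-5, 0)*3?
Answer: -47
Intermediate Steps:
I(F, E) = 5 + F (I(F, E) = 4 + (F + 1) = 4 + (1 + F) = 5 + F)
n(y, A) = -y/2
r(c) = -18*c (r(c) = -3*(6*c + (5 - 5)*3) = -3*(6*c + 0*3) = -3*(6*c + 0) = -18*c)
-2 + r(n(1, -1))*(-5) = -2 - (-9)*(-5) = -2 - 18*(-½)*(-5) = -2 + 9*(-5) = -2 - 45 = -47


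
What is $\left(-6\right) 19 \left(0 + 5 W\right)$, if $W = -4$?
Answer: $2280$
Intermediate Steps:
$\left(-6\right) 19 \left(0 + 5 W\right) = \left(-6\right) 19 \left(0 + 5 \left(-4\right)\right) = - 114 \left(0 - 20\right) = \left(-114\right) \left(-20\right) = 2280$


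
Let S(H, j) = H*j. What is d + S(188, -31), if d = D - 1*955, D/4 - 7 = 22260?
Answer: 82285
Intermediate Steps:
D = 89068 (D = 28 + 4*22260 = 28 + 89040 = 89068)
d = 88113 (d = 89068 - 1*955 = 89068 - 955 = 88113)
d + S(188, -31) = 88113 + 188*(-31) = 88113 - 5828 = 82285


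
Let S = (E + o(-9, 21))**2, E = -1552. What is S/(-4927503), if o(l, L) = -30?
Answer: -357532/703929 ≈ -0.50791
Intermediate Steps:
S = 2502724 (S = (-1552 - 30)**2 = (-1582)**2 = 2502724)
S/(-4927503) = 2502724/(-4927503) = 2502724*(-1/4927503) = -357532/703929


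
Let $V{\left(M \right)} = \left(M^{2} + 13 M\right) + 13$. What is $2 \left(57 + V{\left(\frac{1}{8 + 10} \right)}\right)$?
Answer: $\frac{22915}{162} \approx 141.45$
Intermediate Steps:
$V{\left(M \right)} = 13 + M^{2} + 13 M$
$2 \left(57 + V{\left(\frac{1}{8 + 10} \right)}\right) = 2 \left(57 + \left(13 + \left(\frac{1}{8 + 10}\right)^{2} + \frac{13}{8 + 10}\right)\right) = 2 \left(57 + \left(13 + \left(\frac{1}{18}\right)^{2} + \frac{13}{18}\right)\right) = 2 \left(57 + \left(13 + \left(\frac{1}{18}\right)^{2} + 13 \cdot \frac{1}{18}\right)\right) = 2 \left(57 + \left(13 + \frac{1}{324} + \frac{13}{18}\right)\right) = 2 \left(57 + \frac{4447}{324}\right) = 2 \cdot \frac{22915}{324} = \frac{22915}{162}$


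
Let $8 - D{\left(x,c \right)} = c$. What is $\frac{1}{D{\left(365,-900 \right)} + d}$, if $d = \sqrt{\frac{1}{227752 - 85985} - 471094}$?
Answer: $\frac{128724436}{183667370985} - \frac{i \sqrt{9467991758912399}}{183667370985} \approx 0.00070086 - 0.00052978 i$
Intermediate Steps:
$D{\left(x,c \right)} = 8 - c$
$d = \frac{i \sqrt{9467991758912399}}{141767}$ ($d = \sqrt{\frac{1}{141767} - 471094} = \sqrt{- \frac{66785583097}{141767}} = \frac{i \sqrt{9467991758912399}}{141767} \approx 686.36 i$)
$\frac{1}{D{\left(365,-900 \right)} + d} = \frac{1}{\left(8 - -900\right) + \frac{i \sqrt{9467991758912399}}{141767}} = \frac{1}{\left(8 + 900\right) + \frac{i \sqrt{9467991758912399}}{141767}} = \frac{1}{908 + \frac{i \sqrt{9467991758912399}}{141767}}$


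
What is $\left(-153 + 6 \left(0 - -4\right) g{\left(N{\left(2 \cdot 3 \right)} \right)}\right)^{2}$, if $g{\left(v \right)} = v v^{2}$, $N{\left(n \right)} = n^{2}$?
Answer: $1253484007281$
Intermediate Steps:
$g{\left(v \right)} = v^{3}$
$\left(-153 + 6 \left(0 - -4\right) g{\left(N{\left(2 \cdot 3 \right)} \right)}\right)^{2} = \left(-153 + 6 \left(0 - -4\right) \left(\left(2 \cdot 3\right)^{2}\right)^{3}\right)^{2} = \left(-153 + 6 \left(0 + 4\right) \left(6^{2}\right)^{3}\right)^{2} = \left(-153 + 6 \cdot 4 \cdot 36^{3}\right)^{2} = \left(-153 + 24 \cdot 46656\right)^{2} = \left(-153 + 1119744\right)^{2} = 1119591^{2} = 1253484007281$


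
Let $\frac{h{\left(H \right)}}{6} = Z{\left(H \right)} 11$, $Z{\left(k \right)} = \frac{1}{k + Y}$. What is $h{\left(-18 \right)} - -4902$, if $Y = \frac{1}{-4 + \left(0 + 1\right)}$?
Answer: $\frac{24492}{5} \approx 4898.4$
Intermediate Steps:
$Y = - \frac{1}{3}$ ($Y = \frac{1}{-4 + 1} = \frac{1}{-3} = - \frac{1}{3} \approx -0.33333$)
$Z{\left(k \right)} = \frac{1}{- \frac{1}{3} + k}$ ($Z{\left(k \right)} = \frac{1}{k - \frac{1}{3}} = \frac{1}{- \frac{1}{3} + k}$)
$h{\left(H \right)} = \frac{198}{-1 + 3 H}$ ($h{\left(H \right)} = 6 \frac{3}{-1 + 3 H} 11 = 6 \frac{33}{-1 + 3 H} = \frac{198}{-1 + 3 H}$)
$h{\left(-18 \right)} - -4902 = \frac{198}{-1 + 3 \left(-18\right)} - -4902 = \frac{198}{-1 - 54} + 4902 = \frac{198}{-55} + 4902 = 198 \left(- \frac{1}{55}\right) + 4902 = - \frac{18}{5} + 4902 = \frac{24492}{5}$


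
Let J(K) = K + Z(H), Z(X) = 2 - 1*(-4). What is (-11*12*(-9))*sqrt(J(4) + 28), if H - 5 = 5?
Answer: 1188*sqrt(38) ≈ 7323.3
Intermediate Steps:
H = 10 (H = 5 + 5 = 10)
Z(X) = 6 (Z(X) = 2 + 4 = 6)
J(K) = 6 + K (J(K) = K + 6 = 6 + K)
(-11*12*(-9))*sqrt(J(4) + 28) = (-11*12*(-9))*sqrt((6 + 4) + 28) = (-132*(-9))*sqrt(10 + 28) = 1188*sqrt(38)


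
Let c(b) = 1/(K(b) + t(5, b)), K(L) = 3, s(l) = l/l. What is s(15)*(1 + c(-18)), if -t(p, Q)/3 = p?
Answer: 11/12 ≈ 0.91667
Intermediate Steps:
t(p, Q) = -3*p
s(l) = 1
c(b) = -1/12 (c(b) = 1/(3 - 3*5) = 1/(3 - 15) = 1/(-12) = -1/12)
s(15)*(1 + c(-18)) = 1*(1 - 1/12) = 1*(11/12) = 11/12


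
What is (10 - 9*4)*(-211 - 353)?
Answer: 14664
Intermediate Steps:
(10 - 9*4)*(-211 - 353) = (10 - 36)*(-564) = -26*(-564) = 14664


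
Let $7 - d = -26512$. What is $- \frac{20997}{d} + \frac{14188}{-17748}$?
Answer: $- \frac{187226582}{117664803} \approx -1.5912$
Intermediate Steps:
$d = 26519$ ($d = 7 - -26512 = 7 + 26512 = 26519$)
$- \frac{20997}{d} + \frac{14188}{-17748} = - \frac{20997}{26519} + \frac{14188}{-17748} = \left(-20997\right) \frac{1}{26519} + 14188 \left(- \frac{1}{17748}\right) = - \frac{20997}{26519} - \frac{3547}{4437} = - \frac{187226582}{117664803}$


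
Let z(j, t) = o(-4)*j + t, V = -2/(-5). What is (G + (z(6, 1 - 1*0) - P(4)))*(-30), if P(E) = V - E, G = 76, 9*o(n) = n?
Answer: -2338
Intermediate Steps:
o(n) = n/9
V = 2/5 (V = -2*(-1/5) = 2/5 ≈ 0.40000)
z(j, t) = t - 4*j/9 (z(j, t) = ((1/9)*(-4))*j + t = -4*j/9 + t = t - 4*j/9)
P(E) = 2/5 - E
(G + (z(6, 1 - 1*0) - P(4)))*(-30) = (76 + (((1 - 1*0) - 4/9*6) - (2/5 - 1*4)))*(-30) = (76 + (((1 + 0) - 8/3) - (2/5 - 4)))*(-30) = (76 + ((1 - 8/3) - 1*(-18/5)))*(-30) = (76 + (-5/3 + 18/5))*(-30) = (76 + 29/15)*(-30) = (1169/15)*(-30) = -2338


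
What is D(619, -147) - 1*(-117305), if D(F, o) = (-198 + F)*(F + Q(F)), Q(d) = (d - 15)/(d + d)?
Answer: 234049718/619 ≈ 3.7811e+5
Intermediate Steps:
Q(d) = (-15 + d)/(2*d) (Q(d) = (-15 + d)/((2*d)) = (-15 + d)*(1/(2*d)) = (-15 + d)/(2*d))
D(F, o) = (-198 + F)*(F + (-15 + F)/(2*F))
D(619, -147) - 1*(-117305) = (-213/2 + 619² + 1485/619 - 395/2*619) - 1*(-117305) = (-213/2 + 383161 + 1485*(1/619) - 244505/2) + 117305 = (-213/2 + 383161 + 1485/619 - 244505/2) + 117305 = 161437923/619 + 117305 = 234049718/619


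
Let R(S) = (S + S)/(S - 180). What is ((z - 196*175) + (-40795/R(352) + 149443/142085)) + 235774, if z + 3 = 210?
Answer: 4794211626003/25006960 ≈ 1.9172e+5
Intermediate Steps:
z = 207 (z = -3 + 210 = 207)
R(S) = 2*S/(-180 + S) (R(S) = (2*S)/(-180 + S) = 2*S/(-180 + S))
((z - 196*175) + (-40795/R(352) + 149443/142085)) + 235774 = ((207 - 196*175) + (-40795/(2*352/(-180 + 352)) + 149443/142085)) + 235774 = ((207 - 34300) + (-40795/(2*352/172) + 149443*(1/142085))) + 235774 = (-34093 + (-40795/(2*352*(1/172)) + 149443/142085)) + 235774 = (-34093 + (-40795/176/43 + 149443/142085)) + 235774 = (-34093 + (-40795*43/176 + 149443/142085)) + 235774 = (-34093 + (-1754185/176 + 149443/142085)) + 235774 = (-34093 - 249217073757/25006960) + 235774 = -1101779361037/25006960 + 235774 = 4794211626003/25006960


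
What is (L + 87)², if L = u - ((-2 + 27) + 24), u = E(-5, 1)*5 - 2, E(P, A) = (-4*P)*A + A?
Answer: 19881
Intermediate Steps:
E(P, A) = A - 4*A*P (E(P, A) = -4*A*P + A = A - 4*A*P)
u = 103 (u = (1*(1 - 4*(-5)))*5 - 2 = (1*(1 + 20))*5 - 2 = (1*21)*5 - 2 = 21*5 - 2 = 105 - 2 = 103)
L = 54 (L = 103 - ((-2 + 27) + 24) = 103 - (25 + 24) = 103 - 1*49 = 103 - 49 = 54)
(L + 87)² = (54 + 87)² = 141² = 19881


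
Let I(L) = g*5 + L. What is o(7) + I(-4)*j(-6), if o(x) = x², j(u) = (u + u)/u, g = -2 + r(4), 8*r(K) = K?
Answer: 26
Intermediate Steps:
r(K) = K/8
g = -3/2 (g = -2 + (⅛)*4 = -2 + ½ = -3/2 ≈ -1.5000)
j(u) = 2 (j(u) = (2*u)/u = 2)
I(L) = -15/2 + L (I(L) = -3/2*5 + L = -15/2 + L)
o(7) + I(-4)*j(-6) = 7² + (-15/2 - 4)*2 = 49 - 23/2*2 = 49 - 23 = 26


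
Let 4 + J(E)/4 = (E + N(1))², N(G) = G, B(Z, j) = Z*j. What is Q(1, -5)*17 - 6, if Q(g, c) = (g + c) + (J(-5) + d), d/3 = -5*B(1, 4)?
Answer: -278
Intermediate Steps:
d = -60 (d = 3*(-5*4) = 3*(-20) = -60)
J(E) = -16 + 4*(1 + E)² (J(E) = -16 + 4*(E + 1)² = -16 + 4*(1 + E)²)
Q(g, c) = -12 + c + g (Q(g, c) = (g + c) + ((-16 + 4*(1 - 5)²) - 60) = (c + g) + ((-16 + 4*(-4)²) - 60) = (c + g) + ((-16 + 4*16) - 60) = (c + g) + ((-16 + 64) - 60) = (c + g) + (48 - 60) = (c + g) - 12 = -12 + c + g)
Q(1, -5)*17 - 6 = (-12 - 5 + 1)*17 - 6 = -16*17 - 6 = -272 - 6 = -278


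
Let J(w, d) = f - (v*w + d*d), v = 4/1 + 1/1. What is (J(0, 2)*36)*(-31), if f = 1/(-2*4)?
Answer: 9207/2 ≈ 4603.5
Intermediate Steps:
v = 5 (v = 4*1 + 1*1 = 4 + 1 = 5)
f = -⅛ (f = 1/(-8) = -⅛ ≈ -0.12500)
J(w, d) = -⅛ - d² - 5*w (J(w, d) = -⅛ - (5*w + d*d) = -⅛ - (5*w + d²) = -⅛ - (d² + 5*w) = -⅛ + (-d² - 5*w) = -⅛ - d² - 5*w)
(J(0, 2)*36)*(-31) = ((-⅛ - 1*2² - 5*0)*36)*(-31) = ((-⅛ - 1*4 + 0)*36)*(-31) = ((-⅛ - 4 + 0)*36)*(-31) = -33/8*36*(-31) = -297/2*(-31) = 9207/2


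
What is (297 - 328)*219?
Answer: -6789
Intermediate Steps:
(297 - 328)*219 = -31*219 = -6789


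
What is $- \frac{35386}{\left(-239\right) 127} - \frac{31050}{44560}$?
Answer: $\frac{63433951}{135252968} \approx 0.469$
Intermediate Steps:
$- \frac{35386}{\left(-239\right) 127} - \frac{31050}{44560} = - \frac{35386}{-30353} - \frac{3105}{4456} = \left(-35386\right) \left(- \frac{1}{30353}\right) - \frac{3105}{4456} = \frac{35386}{30353} - \frac{3105}{4456} = \frac{63433951}{135252968}$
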